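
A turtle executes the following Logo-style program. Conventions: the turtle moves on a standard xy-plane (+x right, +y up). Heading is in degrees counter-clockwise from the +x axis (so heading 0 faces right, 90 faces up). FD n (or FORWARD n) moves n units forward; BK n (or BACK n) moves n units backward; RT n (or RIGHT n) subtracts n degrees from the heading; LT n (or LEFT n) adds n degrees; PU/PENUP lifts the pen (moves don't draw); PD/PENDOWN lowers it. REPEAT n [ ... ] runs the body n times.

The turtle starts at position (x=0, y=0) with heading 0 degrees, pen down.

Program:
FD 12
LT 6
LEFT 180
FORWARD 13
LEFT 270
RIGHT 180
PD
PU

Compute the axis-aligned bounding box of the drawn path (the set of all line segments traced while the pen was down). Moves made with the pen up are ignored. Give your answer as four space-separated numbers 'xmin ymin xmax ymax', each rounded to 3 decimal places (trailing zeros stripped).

Answer: -0.929 -1.359 12 0

Derivation:
Executing turtle program step by step:
Start: pos=(0,0), heading=0, pen down
FD 12: (0,0) -> (12,0) [heading=0, draw]
LT 6: heading 0 -> 6
LT 180: heading 6 -> 186
FD 13: (12,0) -> (-0.929,-1.359) [heading=186, draw]
LT 270: heading 186 -> 96
RT 180: heading 96 -> 276
PD: pen down
PU: pen up
Final: pos=(-0.929,-1.359), heading=276, 2 segment(s) drawn

Segment endpoints: x in {-0.929, 0, 12}, y in {-1.359, 0}
xmin=-0.929, ymin=-1.359, xmax=12, ymax=0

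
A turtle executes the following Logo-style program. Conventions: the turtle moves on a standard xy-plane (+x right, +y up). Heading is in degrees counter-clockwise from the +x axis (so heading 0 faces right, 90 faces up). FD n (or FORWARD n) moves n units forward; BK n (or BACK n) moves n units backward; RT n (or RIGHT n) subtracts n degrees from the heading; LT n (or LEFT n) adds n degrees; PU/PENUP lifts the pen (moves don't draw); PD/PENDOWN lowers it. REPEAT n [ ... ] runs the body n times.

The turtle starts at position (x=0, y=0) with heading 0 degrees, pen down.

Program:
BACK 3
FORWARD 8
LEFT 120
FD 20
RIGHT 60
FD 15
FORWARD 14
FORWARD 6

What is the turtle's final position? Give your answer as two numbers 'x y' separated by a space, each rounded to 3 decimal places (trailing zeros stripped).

Executing turtle program step by step:
Start: pos=(0,0), heading=0, pen down
BK 3: (0,0) -> (-3,0) [heading=0, draw]
FD 8: (-3,0) -> (5,0) [heading=0, draw]
LT 120: heading 0 -> 120
FD 20: (5,0) -> (-5,17.321) [heading=120, draw]
RT 60: heading 120 -> 60
FD 15: (-5,17.321) -> (2.5,30.311) [heading=60, draw]
FD 14: (2.5,30.311) -> (9.5,42.435) [heading=60, draw]
FD 6: (9.5,42.435) -> (12.5,47.631) [heading=60, draw]
Final: pos=(12.5,47.631), heading=60, 6 segment(s) drawn

Answer: 12.5 47.631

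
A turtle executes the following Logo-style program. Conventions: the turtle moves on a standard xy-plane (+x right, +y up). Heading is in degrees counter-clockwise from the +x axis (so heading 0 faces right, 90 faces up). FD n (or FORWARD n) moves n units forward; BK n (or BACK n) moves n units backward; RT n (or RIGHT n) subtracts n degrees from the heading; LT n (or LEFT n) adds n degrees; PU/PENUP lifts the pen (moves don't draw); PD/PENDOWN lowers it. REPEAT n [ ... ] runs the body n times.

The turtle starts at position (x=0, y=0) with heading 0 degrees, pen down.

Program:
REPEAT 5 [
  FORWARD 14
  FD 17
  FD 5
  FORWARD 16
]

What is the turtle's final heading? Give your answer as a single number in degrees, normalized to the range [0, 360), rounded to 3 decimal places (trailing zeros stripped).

Executing turtle program step by step:
Start: pos=(0,0), heading=0, pen down
REPEAT 5 [
  -- iteration 1/5 --
  FD 14: (0,0) -> (14,0) [heading=0, draw]
  FD 17: (14,0) -> (31,0) [heading=0, draw]
  FD 5: (31,0) -> (36,0) [heading=0, draw]
  FD 16: (36,0) -> (52,0) [heading=0, draw]
  -- iteration 2/5 --
  FD 14: (52,0) -> (66,0) [heading=0, draw]
  FD 17: (66,0) -> (83,0) [heading=0, draw]
  FD 5: (83,0) -> (88,0) [heading=0, draw]
  FD 16: (88,0) -> (104,0) [heading=0, draw]
  -- iteration 3/5 --
  FD 14: (104,0) -> (118,0) [heading=0, draw]
  FD 17: (118,0) -> (135,0) [heading=0, draw]
  FD 5: (135,0) -> (140,0) [heading=0, draw]
  FD 16: (140,0) -> (156,0) [heading=0, draw]
  -- iteration 4/5 --
  FD 14: (156,0) -> (170,0) [heading=0, draw]
  FD 17: (170,0) -> (187,0) [heading=0, draw]
  FD 5: (187,0) -> (192,0) [heading=0, draw]
  FD 16: (192,0) -> (208,0) [heading=0, draw]
  -- iteration 5/5 --
  FD 14: (208,0) -> (222,0) [heading=0, draw]
  FD 17: (222,0) -> (239,0) [heading=0, draw]
  FD 5: (239,0) -> (244,0) [heading=0, draw]
  FD 16: (244,0) -> (260,0) [heading=0, draw]
]
Final: pos=(260,0), heading=0, 20 segment(s) drawn

Answer: 0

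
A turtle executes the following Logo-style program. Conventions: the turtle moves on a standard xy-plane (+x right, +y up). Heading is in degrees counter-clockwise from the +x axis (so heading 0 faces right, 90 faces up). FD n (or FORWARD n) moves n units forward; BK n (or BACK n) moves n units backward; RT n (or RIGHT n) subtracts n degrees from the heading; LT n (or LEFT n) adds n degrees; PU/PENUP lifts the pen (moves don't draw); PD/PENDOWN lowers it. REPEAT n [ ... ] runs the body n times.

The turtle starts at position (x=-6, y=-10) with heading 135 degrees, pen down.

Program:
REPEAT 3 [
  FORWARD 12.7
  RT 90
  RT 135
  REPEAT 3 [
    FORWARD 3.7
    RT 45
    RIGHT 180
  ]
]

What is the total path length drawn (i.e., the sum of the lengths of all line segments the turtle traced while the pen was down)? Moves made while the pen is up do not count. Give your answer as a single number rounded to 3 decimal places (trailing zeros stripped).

Executing turtle program step by step:
Start: pos=(-6,-10), heading=135, pen down
REPEAT 3 [
  -- iteration 1/3 --
  FD 12.7: (-6,-10) -> (-14.98,-1.02) [heading=135, draw]
  RT 90: heading 135 -> 45
  RT 135: heading 45 -> 270
  REPEAT 3 [
    -- iteration 1/3 --
    FD 3.7: (-14.98,-1.02) -> (-14.98,-4.72) [heading=270, draw]
    RT 45: heading 270 -> 225
    RT 180: heading 225 -> 45
    -- iteration 2/3 --
    FD 3.7: (-14.98,-4.72) -> (-12.364,-2.103) [heading=45, draw]
    RT 45: heading 45 -> 0
    RT 180: heading 0 -> 180
    -- iteration 3/3 --
    FD 3.7: (-12.364,-2.103) -> (-16.064,-2.103) [heading=180, draw]
    RT 45: heading 180 -> 135
    RT 180: heading 135 -> 315
  ]
  -- iteration 2/3 --
  FD 12.7: (-16.064,-2.103) -> (-7.084,-11.084) [heading=315, draw]
  RT 90: heading 315 -> 225
  RT 135: heading 225 -> 90
  REPEAT 3 [
    -- iteration 1/3 --
    FD 3.7: (-7.084,-11.084) -> (-7.084,-7.384) [heading=90, draw]
    RT 45: heading 90 -> 45
    RT 180: heading 45 -> 225
    -- iteration 2/3 --
    FD 3.7: (-7.084,-7.384) -> (-9.7,-10) [heading=225, draw]
    RT 45: heading 225 -> 180
    RT 180: heading 180 -> 0
    -- iteration 3/3 --
    FD 3.7: (-9.7,-10) -> (-6,-10) [heading=0, draw]
    RT 45: heading 0 -> 315
    RT 180: heading 315 -> 135
  ]
  -- iteration 3/3 --
  FD 12.7: (-6,-10) -> (-14.98,-1.02) [heading=135, draw]
  RT 90: heading 135 -> 45
  RT 135: heading 45 -> 270
  REPEAT 3 [
    -- iteration 1/3 --
    FD 3.7: (-14.98,-1.02) -> (-14.98,-4.72) [heading=270, draw]
    RT 45: heading 270 -> 225
    RT 180: heading 225 -> 45
    -- iteration 2/3 --
    FD 3.7: (-14.98,-4.72) -> (-12.364,-2.103) [heading=45, draw]
    RT 45: heading 45 -> 0
    RT 180: heading 0 -> 180
    -- iteration 3/3 --
    FD 3.7: (-12.364,-2.103) -> (-16.064,-2.103) [heading=180, draw]
    RT 45: heading 180 -> 135
    RT 180: heading 135 -> 315
  ]
]
Final: pos=(-16.064,-2.103), heading=315, 12 segment(s) drawn

Segment lengths:
  seg 1: (-6,-10) -> (-14.98,-1.02), length = 12.7
  seg 2: (-14.98,-1.02) -> (-14.98,-4.72), length = 3.7
  seg 3: (-14.98,-4.72) -> (-12.364,-2.103), length = 3.7
  seg 4: (-12.364,-2.103) -> (-16.064,-2.103), length = 3.7
  seg 5: (-16.064,-2.103) -> (-7.084,-11.084), length = 12.7
  seg 6: (-7.084,-11.084) -> (-7.084,-7.384), length = 3.7
  seg 7: (-7.084,-7.384) -> (-9.7,-10), length = 3.7
  seg 8: (-9.7,-10) -> (-6,-10), length = 3.7
  seg 9: (-6,-10) -> (-14.98,-1.02), length = 12.7
  seg 10: (-14.98,-1.02) -> (-14.98,-4.72), length = 3.7
  seg 11: (-14.98,-4.72) -> (-12.364,-2.103), length = 3.7
  seg 12: (-12.364,-2.103) -> (-16.064,-2.103), length = 3.7
Total = 71.4

Answer: 71.4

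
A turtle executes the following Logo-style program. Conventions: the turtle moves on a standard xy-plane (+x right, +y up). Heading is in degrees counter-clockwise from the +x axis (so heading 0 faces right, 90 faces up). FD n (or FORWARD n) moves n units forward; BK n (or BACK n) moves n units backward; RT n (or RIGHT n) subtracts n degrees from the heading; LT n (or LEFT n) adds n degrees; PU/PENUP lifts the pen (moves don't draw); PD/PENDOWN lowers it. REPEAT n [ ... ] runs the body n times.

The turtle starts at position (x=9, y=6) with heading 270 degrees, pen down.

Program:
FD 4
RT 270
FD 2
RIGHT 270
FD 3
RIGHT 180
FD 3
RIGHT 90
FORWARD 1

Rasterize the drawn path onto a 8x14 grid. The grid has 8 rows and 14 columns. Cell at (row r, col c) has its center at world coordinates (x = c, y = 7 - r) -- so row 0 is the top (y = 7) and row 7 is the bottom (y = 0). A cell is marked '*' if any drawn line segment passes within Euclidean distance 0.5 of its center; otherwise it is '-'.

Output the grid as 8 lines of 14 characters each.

Segment 0: (9,6) -> (9,2)
Segment 1: (9,2) -> (11,2)
Segment 2: (11,2) -> (11,5)
Segment 3: (11,5) -> (11,2)
Segment 4: (11,2) -> (10,2)

Answer: --------------
---------*----
---------*-*--
---------*-*--
---------*-*--
---------***--
--------------
--------------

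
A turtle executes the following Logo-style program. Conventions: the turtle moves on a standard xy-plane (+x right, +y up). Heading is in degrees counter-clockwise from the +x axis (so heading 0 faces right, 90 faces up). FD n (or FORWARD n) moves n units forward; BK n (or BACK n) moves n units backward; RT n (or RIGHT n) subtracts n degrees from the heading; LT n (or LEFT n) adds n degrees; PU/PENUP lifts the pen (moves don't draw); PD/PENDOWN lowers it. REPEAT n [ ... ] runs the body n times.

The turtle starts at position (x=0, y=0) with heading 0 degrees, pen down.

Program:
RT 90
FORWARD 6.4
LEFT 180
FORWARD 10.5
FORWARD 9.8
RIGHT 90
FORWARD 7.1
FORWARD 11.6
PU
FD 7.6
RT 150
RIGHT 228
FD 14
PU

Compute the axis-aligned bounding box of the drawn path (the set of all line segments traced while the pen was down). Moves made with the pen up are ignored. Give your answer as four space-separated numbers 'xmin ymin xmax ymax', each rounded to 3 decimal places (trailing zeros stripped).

Answer: 0 -6.4 18.7 13.9

Derivation:
Executing turtle program step by step:
Start: pos=(0,0), heading=0, pen down
RT 90: heading 0 -> 270
FD 6.4: (0,0) -> (0,-6.4) [heading=270, draw]
LT 180: heading 270 -> 90
FD 10.5: (0,-6.4) -> (0,4.1) [heading=90, draw]
FD 9.8: (0,4.1) -> (0,13.9) [heading=90, draw]
RT 90: heading 90 -> 0
FD 7.1: (0,13.9) -> (7.1,13.9) [heading=0, draw]
FD 11.6: (7.1,13.9) -> (18.7,13.9) [heading=0, draw]
PU: pen up
FD 7.6: (18.7,13.9) -> (26.3,13.9) [heading=0, move]
RT 150: heading 0 -> 210
RT 228: heading 210 -> 342
FD 14: (26.3,13.9) -> (39.615,9.574) [heading=342, move]
PU: pen up
Final: pos=(39.615,9.574), heading=342, 5 segment(s) drawn

Segment endpoints: x in {0, 0, 0, 0, 7.1, 18.7}, y in {-6.4, 0, 4.1, 13.9}
xmin=0, ymin=-6.4, xmax=18.7, ymax=13.9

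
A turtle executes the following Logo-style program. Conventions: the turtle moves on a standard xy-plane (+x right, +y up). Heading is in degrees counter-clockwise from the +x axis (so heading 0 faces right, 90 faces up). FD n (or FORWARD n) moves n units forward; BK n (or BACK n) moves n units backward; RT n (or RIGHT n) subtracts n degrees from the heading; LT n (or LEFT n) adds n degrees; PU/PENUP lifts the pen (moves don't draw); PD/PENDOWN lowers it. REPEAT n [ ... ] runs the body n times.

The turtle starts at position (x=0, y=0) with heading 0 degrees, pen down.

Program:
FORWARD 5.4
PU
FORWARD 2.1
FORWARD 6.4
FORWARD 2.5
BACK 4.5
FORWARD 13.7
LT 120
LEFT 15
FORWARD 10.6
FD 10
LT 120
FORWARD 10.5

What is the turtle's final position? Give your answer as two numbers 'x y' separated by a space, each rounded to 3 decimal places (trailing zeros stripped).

Answer: 8.316 4.424

Derivation:
Executing turtle program step by step:
Start: pos=(0,0), heading=0, pen down
FD 5.4: (0,0) -> (5.4,0) [heading=0, draw]
PU: pen up
FD 2.1: (5.4,0) -> (7.5,0) [heading=0, move]
FD 6.4: (7.5,0) -> (13.9,0) [heading=0, move]
FD 2.5: (13.9,0) -> (16.4,0) [heading=0, move]
BK 4.5: (16.4,0) -> (11.9,0) [heading=0, move]
FD 13.7: (11.9,0) -> (25.6,0) [heading=0, move]
LT 120: heading 0 -> 120
LT 15: heading 120 -> 135
FD 10.6: (25.6,0) -> (18.105,7.495) [heading=135, move]
FD 10: (18.105,7.495) -> (11.034,14.566) [heading=135, move]
LT 120: heading 135 -> 255
FD 10.5: (11.034,14.566) -> (8.316,4.424) [heading=255, move]
Final: pos=(8.316,4.424), heading=255, 1 segment(s) drawn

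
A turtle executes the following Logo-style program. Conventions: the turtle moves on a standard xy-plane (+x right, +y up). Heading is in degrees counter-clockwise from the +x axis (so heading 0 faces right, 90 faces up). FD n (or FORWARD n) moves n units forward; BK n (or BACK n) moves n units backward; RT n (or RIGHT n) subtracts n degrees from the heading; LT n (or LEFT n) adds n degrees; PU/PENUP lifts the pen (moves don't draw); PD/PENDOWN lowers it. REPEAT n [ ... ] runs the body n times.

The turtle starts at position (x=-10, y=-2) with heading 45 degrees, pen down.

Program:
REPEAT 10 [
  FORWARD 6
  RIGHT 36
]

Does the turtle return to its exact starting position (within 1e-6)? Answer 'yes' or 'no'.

Answer: yes

Derivation:
Executing turtle program step by step:
Start: pos=(-10,-2), heading=45, pen down
REPEAT 10 [
  -- iteration 1/10 --
  FD 6: (-10,-2) -> (-5.757,2.243) [heading=45, draw]
  RT 36: heading 45 -> 9
  -- iteration 2/10 --
  FD 6: (-5.757,2.243) -> (0.169,3.181) [heading=9, draw]
  RT 36: heading 9 -> 333
  -- iteration 3/10 --
  FD 6: (0.169,3.181) -> (5.515,0.457) [heading=333, draw]
  RT 36: heading 333 -> 297
  -- iteration 4/10 --
  FD 6: (5.515,0.457) -> (8.239,-4.889) [heading=297, draw]
  RT 36: heading 297 -> 261
  -- iteration 5/10 --
  FD 6: (8.239,-4.889) -> (7.3,-10.815) [heading=261, draw]
  RT 36: heading 261 -> 225
  -- iteration 6/10 --
  FD 6: (7.3,-10.815) -> (3.058,-15.058) [heading=225, draw]
  RT 36: heading 225 -> 189
  -- iteration 7/10 --
  FD 6: (3.058,-15.058) -> (-2.869,-15.996) [heading=189, draw]
  RT 36: heading 189 -> 153
  -- iteration 8/10 --
  FD 6: (-2.869,-15.996) -> (-8.215,-13.272) [heading=153, draw]
  RT 36: heading 153 -> 117
  -- iteration 9/10 --
  FD 6: (-8.215,-13.272) -> (-10.939,-7.926) [heading=117, draw]
  RT 36: heading 117 -> 81
  -- iteration 10/10 --
  FD 6: (-10.939,-7.926) -> (-10,-2) [heading=81, draw]
  RT 36: heading 81 -> 45
]
Final: pos=(-10,-2), heading=45, 10 segment(s) drawn

Start position: (-10, -2)
Final position: (-10, -2)
Distance = 0; < 1e-6 -> CLOSED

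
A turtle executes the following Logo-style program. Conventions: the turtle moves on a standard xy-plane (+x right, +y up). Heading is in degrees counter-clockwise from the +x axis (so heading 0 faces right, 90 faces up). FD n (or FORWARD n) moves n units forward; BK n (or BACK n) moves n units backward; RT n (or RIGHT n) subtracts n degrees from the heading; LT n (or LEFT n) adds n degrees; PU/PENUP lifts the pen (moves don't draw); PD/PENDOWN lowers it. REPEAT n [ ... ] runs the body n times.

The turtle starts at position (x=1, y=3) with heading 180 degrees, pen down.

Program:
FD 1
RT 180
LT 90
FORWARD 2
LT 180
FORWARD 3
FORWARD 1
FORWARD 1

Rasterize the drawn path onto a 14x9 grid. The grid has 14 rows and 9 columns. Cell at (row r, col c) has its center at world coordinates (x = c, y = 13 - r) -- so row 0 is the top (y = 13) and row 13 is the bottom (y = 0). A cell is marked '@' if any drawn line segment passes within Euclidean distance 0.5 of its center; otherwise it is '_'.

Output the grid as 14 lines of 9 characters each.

Segment 0: (1,3) -> (0,3)
Segment 1: (0,3) -> (0,5)
Segment 2: (0,5) -> (-0,2)
Segment 3: (-0,2) -> (-0,1)
Segment 4: (-0,1) -> (-0,0)

Answer: _________
_________
_________
_________
_________
_________
_________
_________
@________
@________
@@_______
@________
@________
@________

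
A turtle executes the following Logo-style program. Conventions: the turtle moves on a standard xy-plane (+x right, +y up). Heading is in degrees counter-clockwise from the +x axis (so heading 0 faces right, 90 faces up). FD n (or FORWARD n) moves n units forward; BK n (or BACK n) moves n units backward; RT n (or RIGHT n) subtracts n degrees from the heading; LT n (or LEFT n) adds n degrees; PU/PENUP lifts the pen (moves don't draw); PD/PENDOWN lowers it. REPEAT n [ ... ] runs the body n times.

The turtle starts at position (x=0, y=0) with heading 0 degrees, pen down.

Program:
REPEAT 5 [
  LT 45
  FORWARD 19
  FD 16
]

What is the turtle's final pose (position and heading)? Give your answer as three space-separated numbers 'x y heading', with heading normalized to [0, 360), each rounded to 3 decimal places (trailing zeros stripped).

Answer: -59.749 59.749 225

Derivation:
Executing turtle program step by step:
Start: pos=(0,0), heading=0, pen down
REPEAT 5 [
  -- iteration 1/5 --
  LT 45: heading 0 -> 45
  FD 19: (0,0) -> (13.435,13.435) [heading=45, draw]
  FD 16: (13.435,13.435) -> (24.749,24.749) [heading=45, draw]
  -- iteration 2/5 --
  LT 45: heading 45 -> 90
  FD 19: (24.749,24.749) -> (24.749,43.749) [heading=90, draw]
  FD 16: (24.749,43.749) -> (24.749,59.749) [heading=90, draw]
  -- iteration 3/5 --
  LT 45: heading 90 -> 135
  FD 19: (24.749,59.749) -> (11.314,73.184) [heading=135, draw]
  FD 16: (11.314,73.184) -> (0,84.497) [heading=135, draw]
  -- iteration 4/5 --
  LT 45: heading 135 -> 180
  FD 19: (0,84.497) -> (-19,84.497) [heading=180, draw]
  FD 16: (-19,84.497) -> (-35,84.497) [heading=180, draw]
  -- iteration 5/5 --
  LT 45: heading 180 -> 225
  FD 19: (-35,84.497) -> (-48.435,71.062) [heading=225, draw]
  FD 16: (-48.435,71.062) -> (-59.749,59.749) [heading=225, draw]
]
Final: pos=(-59.749,59.749), heading=225, 10 segment(s) drawn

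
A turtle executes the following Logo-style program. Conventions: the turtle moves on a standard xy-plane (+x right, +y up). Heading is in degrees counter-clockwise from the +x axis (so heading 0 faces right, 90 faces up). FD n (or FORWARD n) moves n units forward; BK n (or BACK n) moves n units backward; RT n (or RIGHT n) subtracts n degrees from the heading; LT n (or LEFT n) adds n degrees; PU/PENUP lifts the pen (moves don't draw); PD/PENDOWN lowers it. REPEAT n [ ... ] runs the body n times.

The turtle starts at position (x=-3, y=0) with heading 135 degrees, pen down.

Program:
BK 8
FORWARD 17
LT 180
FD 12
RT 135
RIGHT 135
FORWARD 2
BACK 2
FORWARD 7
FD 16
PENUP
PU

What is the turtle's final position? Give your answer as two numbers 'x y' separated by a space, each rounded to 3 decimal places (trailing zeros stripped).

Executing turtle program step by step:
Start: pos=(-3,0), heading=135, pen down
BK 8: (-3,0) -> (2.657,-5.657) [heading=135, draw]
FD 17: (2.657,-5.657) -> (-9.364,6.364) [heading=135, draw]
LT 180: heading 135 -> 315
FD 12: (-9.364,6.364) -> (-0.879,-2.121) [heading=315, draw]
RT 135: heading 315 -> 180
RT 135: heading 180 -> 45
FD 2: (-0.879,-2.121) -> (0.536,-0.707) [heading=45, draw]
BK 2: (0.536,-0.707) -> (-0.879,-2.121) [heading=45, draw]
FD 7: (-0.879,-2.121) -> (4.071,2.828) [heading=45, draw]
FD 16: (4.071,2.828) -> (15.385,14.142) [heading=45, draw]
PU: pen up
PU: pen up
Final: pos=(15.385,14.142), heading=45, 7 segment(s) drawn

Answer: 15.385 14.142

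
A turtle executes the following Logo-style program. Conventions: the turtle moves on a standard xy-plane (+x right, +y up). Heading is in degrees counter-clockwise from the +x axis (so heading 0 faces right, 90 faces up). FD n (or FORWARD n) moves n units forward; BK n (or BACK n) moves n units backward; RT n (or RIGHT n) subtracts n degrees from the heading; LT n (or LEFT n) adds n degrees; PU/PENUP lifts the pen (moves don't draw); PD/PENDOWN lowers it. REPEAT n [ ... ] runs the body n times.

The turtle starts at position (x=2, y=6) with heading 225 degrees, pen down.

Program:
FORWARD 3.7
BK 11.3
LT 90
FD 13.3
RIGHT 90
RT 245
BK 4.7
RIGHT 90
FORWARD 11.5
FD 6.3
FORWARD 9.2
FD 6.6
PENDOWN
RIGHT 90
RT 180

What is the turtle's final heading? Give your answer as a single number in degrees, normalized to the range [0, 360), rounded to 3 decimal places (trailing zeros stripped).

Executing turtle program step by step:
Start: pos=(2,6), heading=225, pen down
FD 3.7: (2,6) -> (-0.616,3.384) [heading=225, draw]
BK 11.3: (-0.616,3.384) -> (7.374,11.374) [heading=225, draw]
LT 90: heading 225 -> 315
FD 13.3: (7.374,11.374) -> (16.779,1.969) [heading=315, draw]
RT 90: heading 315 -> 225
RT 245: heading 225 -> 340
BK 4.7: (16.779,1.969) -> (12.362,3.577) [heading=340, draw]
RT 90: heading 340 -> 250
FD 11.5: (12.362,3.577) -> (8.429,-7.229) [heading=250, draw]
FD 6.3: (8.429,-7.229) -> (6.274,-13.15) [heading=250, draw]
FD 9.2: (6.274,-13.15) -> (3.127,-21.795) [heading=250, draw]
FD 6.6: (3.127,-21.795) -> (0.87,-27.997) [heading=250, draw]
PD: pen down
RT 90: heading 250 -> 160
RT 180: heading 160 -> 340
Final: pos=(0.87,-27.997), heading=340, 8 segment(s) drawn

Answer: 340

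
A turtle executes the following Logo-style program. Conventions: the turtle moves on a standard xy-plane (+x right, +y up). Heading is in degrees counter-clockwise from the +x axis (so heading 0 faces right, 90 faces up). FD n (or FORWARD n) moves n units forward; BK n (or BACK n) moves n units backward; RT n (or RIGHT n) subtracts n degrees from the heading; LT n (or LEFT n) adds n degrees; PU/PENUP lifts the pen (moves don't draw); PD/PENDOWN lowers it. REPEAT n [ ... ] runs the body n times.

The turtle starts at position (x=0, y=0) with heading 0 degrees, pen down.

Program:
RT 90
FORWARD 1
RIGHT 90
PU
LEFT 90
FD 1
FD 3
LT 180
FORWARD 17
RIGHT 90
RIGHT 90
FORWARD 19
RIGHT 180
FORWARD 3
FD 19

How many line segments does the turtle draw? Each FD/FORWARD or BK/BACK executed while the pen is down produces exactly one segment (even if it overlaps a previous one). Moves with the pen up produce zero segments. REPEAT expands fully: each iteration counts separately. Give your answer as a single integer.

Executing turtle program step by step:
Start: pos=(0,0), heading=0, pen down
RT 90: heading 0 -> 270
FD 1: (0,0) -> (0,-1) [heading=270, draw]
RT 90: heading 270 -> 180
PU: pen up
LT 90: heading 180 -> 270
FD 1: (0,-1) -> (0,-2) [heading=270, move]
FD 3: (0,-2) -> (0,-5) [heading=270, move]
LT 180: heading 270 -> 90
FD 17: (0,-5) -> (0,12) [heading=90, move]
RT 90: heading 90 -> 0
RT 90: heading 0 -> 270
FD 19: (0,12) -> (0,-7) [heading=270, move]
RT 180: heading 270 -> 90
FD 3: (0,-7) -> (0,-4) [heading=90, move]
FD 19: (0,-4) -> (0,15) [heading=90, move]
Final: pos=(0,15), heading=90, 1 segment(s) drawn
Segments drawn: 1

Answer: 1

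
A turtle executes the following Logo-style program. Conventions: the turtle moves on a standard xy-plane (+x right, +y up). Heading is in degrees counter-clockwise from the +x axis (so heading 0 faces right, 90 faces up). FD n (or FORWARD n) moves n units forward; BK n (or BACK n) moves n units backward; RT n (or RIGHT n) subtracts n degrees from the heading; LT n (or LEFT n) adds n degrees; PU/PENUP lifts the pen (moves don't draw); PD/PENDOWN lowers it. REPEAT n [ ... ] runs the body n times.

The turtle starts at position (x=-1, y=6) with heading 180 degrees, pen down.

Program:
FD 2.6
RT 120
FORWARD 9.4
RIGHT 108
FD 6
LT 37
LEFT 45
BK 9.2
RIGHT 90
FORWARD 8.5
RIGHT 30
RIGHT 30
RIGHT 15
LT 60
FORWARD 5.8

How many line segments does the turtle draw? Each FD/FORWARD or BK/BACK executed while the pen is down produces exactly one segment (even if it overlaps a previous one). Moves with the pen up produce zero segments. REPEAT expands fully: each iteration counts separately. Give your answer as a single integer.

Answer: 6

Derivation:
Executing turtle program step by step:
Start: pos=(-1,6), heading=180, pen down
FD 2.6: (-1,6) -> (-3.6,6) [heading=180, draw]
RT 120: heading 180 -> 60
FD 9.4: (-3.6,6) -> (1.1,14.141) [heading=60, draw]
RT 108: heading 60 -> 312
FD 6: (1.1,14.141) -> (5.115,9.682) [heading=312, draw]
LT 37: heading 312 -> 349
LT 45: heading 349 -> 34
BK 9.2: (5.115,9.682) -> (-2.512,4.537) [heading=34, draw]
RT 90: heading 34 -> 304
FD 8.5: (-2.512,4.537) -> (2.241,-2.51) [heading=304, draw]
RT 30: heading 304 -> 274
RT 30: heading 274 -> 244
RT 15: heading 244 -> 229
LT 60: heading 229 -> 289
FD 5.8: (2.241,-2.51) -> (4.129,-7.994) [heading=289, draw]
Final: pos=(4.129,-7.994), heading=289, 6 segment(s) drawn
Segments drawn: 6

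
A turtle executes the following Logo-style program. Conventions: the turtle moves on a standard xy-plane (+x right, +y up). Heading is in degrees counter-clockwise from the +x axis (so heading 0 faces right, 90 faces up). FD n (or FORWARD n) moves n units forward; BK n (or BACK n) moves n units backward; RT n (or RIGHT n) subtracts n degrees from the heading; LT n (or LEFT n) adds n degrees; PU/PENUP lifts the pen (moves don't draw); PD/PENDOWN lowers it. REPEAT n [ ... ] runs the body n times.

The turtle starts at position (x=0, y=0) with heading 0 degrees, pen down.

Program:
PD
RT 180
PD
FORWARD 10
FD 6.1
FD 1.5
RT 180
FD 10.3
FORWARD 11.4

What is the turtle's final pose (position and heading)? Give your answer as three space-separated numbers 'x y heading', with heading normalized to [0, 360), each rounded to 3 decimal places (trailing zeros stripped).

Executing turtle program step by step:
Start: pos=(0,0), heading=0, pen down
PD: pen down
RT 180: heading 0 -> 180
PD: pen down
FD 10: (0,0) -> (-10,0) [heading=180, draw]
FD 6.1: (-10,0) -> (-16.1,0) [heading=180, draw]
FD 1.5: (-16.1,0) -> (-17.6,0) [heading=180, draw]
RT 180: heading 180 -> 0
FD 10.3: (-17.6,0) -> (-7.3,0) [heading=0, draw]
FD 11.4: (-7.3,0) -> (4.1,0) [heading=0, draw]
Final: pos=(4.1,0), heading=0, 5 segment(s) drawn

Answer: 4.1 0 0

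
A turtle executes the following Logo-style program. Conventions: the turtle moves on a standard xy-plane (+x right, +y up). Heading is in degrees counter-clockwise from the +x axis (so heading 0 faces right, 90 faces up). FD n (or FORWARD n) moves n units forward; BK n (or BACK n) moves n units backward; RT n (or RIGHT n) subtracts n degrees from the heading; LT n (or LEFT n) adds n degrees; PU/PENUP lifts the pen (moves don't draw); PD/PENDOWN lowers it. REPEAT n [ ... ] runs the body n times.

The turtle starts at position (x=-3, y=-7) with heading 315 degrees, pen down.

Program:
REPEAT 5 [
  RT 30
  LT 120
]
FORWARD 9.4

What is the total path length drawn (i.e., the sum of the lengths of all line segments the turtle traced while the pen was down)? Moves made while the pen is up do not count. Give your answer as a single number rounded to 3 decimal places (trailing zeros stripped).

Executing turtle program step by step:
Start: pos=(-3,-7), heading=315, pen down
REPEAT 5 [
  -- iteration 1/5 --
  RT 30: heading 315 -> 285
  LT 120: heading 285 -> 45
  -- iteration 2/5 --
  RT 30: heading 45 -> 15
  LT 120: heading 15 -> 135
  -- iteration 3/5 --
  RT 30: heading 135 -> 105
  LT 120: heading 105 -> 225
  -- iteration 4/5 --
  RT 30: heading 225 -> 195
  LT 120: heading 195 -> 315
  -- iteration 5/5 --
  RT 30: heading 315 -> 285
  LT 120: heading 285 -> 45
]
FD 9.4: (-3,-7) -> (3.647,-0.353) [heading=45, draw]
Final: pos=(3.647,-0.353), heading=45, 1 segment(s) drawn

Segment lengths:
  seg 1: (-3,-7) -> (3.647,-0.353), length = 9.4
Total = 9.4

Answer: 9.4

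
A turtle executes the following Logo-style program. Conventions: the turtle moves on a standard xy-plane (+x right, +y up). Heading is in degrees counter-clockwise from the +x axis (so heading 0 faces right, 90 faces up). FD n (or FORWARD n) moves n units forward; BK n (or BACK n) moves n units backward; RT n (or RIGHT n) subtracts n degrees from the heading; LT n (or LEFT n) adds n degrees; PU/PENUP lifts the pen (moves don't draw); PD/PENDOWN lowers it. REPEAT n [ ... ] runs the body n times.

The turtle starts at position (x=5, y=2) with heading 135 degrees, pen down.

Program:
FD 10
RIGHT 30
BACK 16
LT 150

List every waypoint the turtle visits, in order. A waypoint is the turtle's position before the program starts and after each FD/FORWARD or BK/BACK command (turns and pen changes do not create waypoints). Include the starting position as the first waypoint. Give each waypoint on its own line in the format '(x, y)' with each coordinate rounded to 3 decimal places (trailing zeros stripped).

Executing turtle program step by step:
Start: pos=(5,2), heading=135, pen down
FD 10: (5,2) -> (-2.071,9.071) [heading=135, draw]
RT 30: heading 135 -> 105
BK 16: (-2.071,9.071) -> (2.07,-6.384) [heading=105, draw]
LT 150: heading 105 -> 255
Final: pos=(2.07,-6.384), heading=255, 2 segment(s) drawn
Waypoints (3 total):
(5, 2)
(-2.071, 9.071)
(2.07, -6.384)

Answer: (5, 2)
(-2.071, 9.071)
(2.07, -6.384)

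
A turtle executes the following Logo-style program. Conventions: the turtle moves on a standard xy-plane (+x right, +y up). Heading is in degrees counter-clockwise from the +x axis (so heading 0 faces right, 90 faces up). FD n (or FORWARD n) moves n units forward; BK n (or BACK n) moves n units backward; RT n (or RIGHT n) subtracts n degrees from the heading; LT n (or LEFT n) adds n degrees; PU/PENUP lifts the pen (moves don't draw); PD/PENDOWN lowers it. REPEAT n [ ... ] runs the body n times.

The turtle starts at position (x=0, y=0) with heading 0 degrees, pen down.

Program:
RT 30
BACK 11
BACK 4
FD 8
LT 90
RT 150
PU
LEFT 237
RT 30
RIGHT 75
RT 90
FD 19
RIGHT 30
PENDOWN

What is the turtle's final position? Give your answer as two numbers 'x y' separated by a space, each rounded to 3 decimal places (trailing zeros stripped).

Answer: 6.651 -10.62

Derivation:
Executing turtle program step by step:
Start: pos=(0,0), heading=0, pen down
RT 30: heading 0 -> 330
BK 11: (0,0) -> (-9.526,5.5) [heading=330, draw]
BK 4: (-9.526,5.5) -> (-12.99,7.5) [heading=330, draw]
FD 8: (-12.99,7.5) -> (-6.062,3.5) [heading=330, draw]
LT 90: heading 330 -> 60
RT 150: heading 60 -> 270
PU: pen up
LT 237: heading 270 -> 147
RT 30: heading 147 -> 117
RT 75: heading 117 -> 42
RT 90: heading 42 -> 312
FD 19: (-6.062,3.5) -> (6.651,-10.62) [heading=312, move]
RT 30: heading 312 -> 282
PD: pen down
Final: pos=(6.651,-10.62), heading=282, 3 segment(s) drawn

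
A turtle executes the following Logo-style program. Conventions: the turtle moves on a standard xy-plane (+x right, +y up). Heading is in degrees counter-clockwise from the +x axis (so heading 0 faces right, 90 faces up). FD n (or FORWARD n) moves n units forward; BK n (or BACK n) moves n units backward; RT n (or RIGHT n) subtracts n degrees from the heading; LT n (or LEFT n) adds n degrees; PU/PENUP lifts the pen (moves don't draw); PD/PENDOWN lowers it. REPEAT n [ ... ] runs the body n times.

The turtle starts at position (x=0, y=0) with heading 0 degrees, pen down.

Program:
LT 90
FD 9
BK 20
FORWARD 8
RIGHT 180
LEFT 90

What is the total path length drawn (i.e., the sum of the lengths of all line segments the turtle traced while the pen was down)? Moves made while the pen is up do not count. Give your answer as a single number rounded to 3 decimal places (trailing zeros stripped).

Executing turtle program step by step:
Start: pos=(0,0), heading=0, pen down
LT 90: heading 0 -> 90
FD 9: (0,0) -> (0,9) [heading=90, draw]
BK 20: (0,9) -> (0,-11) [heading=90, draw]
FD 8: (0,-11) -> (0,-3) [heading=90, draw]
RT 180: heading 90 -> 270
LT 90: heading 270 -> 0
Final: pos=(0,-3), heading=0, 3 segment(s) drawn

Segment lengths:
  seg 1: (0,0) -> (0,9), length = 9
  seg 2: (0,9) -> (0,-11), length = 20
  seg 3: (0,-11) -> (0,-3), length = 8
Total = 37

Answer: 37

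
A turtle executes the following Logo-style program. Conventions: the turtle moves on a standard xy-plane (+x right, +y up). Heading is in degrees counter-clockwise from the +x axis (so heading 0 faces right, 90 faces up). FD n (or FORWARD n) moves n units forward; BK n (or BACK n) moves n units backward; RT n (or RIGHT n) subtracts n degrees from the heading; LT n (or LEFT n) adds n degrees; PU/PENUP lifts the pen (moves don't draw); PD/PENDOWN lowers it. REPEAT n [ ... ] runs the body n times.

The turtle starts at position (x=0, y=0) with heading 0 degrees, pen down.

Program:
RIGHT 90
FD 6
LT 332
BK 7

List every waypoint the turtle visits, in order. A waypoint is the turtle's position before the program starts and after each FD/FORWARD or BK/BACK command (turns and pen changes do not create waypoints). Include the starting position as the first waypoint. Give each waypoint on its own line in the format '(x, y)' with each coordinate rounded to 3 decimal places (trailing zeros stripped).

Answer: (0, 0)
(0, -6)
(3.286, 0.181)

Derivation:
Executing turtle program step by step:
Start: pos=(0,0), heading=0, pen down
RT 90: heading 0 -> 270
FD 6: (0,0) -> (0,-6) [heading=270, draw]
LT 332: heading 270 -> 242
BK 7: (0,-6) -> (3.286,0.181) [heading=242, draw]
Final: pos=(3.286,0.181), heading=242, 2 segment(s) drawn
Waypoints (3 total):
(0, 0)
(0, -6)
(3.286, 0.181)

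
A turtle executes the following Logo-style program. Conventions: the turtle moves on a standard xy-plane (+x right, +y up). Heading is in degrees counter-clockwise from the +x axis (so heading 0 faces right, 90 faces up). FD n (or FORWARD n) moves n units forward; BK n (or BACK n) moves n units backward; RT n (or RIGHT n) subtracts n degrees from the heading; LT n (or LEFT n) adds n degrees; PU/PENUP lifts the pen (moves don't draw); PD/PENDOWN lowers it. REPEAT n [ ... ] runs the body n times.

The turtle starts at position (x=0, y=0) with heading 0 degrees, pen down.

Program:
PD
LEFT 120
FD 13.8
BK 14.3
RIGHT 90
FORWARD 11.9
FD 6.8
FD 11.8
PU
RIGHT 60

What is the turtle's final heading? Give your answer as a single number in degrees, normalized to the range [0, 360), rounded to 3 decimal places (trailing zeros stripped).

Answer: 330

Derivation:
Executing turtle program step by step:
Start: pos=(0,0), heading=0, pen down
PD: pen down
LT 120: heading 0 -> 120
FD 13.8: (0,0) -> (-6.9,11.951) [heading=120, draw]
BK 14.3: (-6.9,11.951) -> (0.25,-0.433) [heading=120, draw]
RT 90: heading 120 -> 30
FD 11.9: (0.25,-0.433) -> (10.556,5.517) [heading=30, draw]
FD 6.8: (10.556,5.517) -> (16.445,8.917) [heading=30, draw]
FD 11.8: (16.445,8.917) -> (26.664,14.817) [heading=30, draw]
PU: pen up
RT 60: heading 30 -> 330
Final: pos=(26.664,14.817), heading=330, 5 segment(s) drawn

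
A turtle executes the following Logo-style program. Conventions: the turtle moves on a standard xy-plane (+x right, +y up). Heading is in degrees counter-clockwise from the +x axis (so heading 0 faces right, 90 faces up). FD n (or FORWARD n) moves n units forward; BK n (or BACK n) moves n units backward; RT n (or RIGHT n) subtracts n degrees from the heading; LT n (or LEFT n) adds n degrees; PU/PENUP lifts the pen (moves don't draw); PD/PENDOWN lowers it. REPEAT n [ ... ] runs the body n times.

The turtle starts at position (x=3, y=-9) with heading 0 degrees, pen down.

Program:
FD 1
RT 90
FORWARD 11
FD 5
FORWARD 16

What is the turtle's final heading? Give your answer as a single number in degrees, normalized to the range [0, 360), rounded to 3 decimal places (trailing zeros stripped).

Answer: 270

Derivation:
Executing turtle program step by step:
Start: pos=(3,-9), heading=0, pen down
FD 1: (3,-9) -> (4,-9) [heading=0, draw]
RT 90: heading 0 -> 270
FD 11: (4,-9) -> (4,-20) [heading=270, draw]
FD 5: (4,-20) -> (4,-25) [heading=270, draw]
FD 16: (4,-25) -> (4,-41) [heading=270, draw]
Final: pos=(4,-41), heading=270, 4 segment(s) drawn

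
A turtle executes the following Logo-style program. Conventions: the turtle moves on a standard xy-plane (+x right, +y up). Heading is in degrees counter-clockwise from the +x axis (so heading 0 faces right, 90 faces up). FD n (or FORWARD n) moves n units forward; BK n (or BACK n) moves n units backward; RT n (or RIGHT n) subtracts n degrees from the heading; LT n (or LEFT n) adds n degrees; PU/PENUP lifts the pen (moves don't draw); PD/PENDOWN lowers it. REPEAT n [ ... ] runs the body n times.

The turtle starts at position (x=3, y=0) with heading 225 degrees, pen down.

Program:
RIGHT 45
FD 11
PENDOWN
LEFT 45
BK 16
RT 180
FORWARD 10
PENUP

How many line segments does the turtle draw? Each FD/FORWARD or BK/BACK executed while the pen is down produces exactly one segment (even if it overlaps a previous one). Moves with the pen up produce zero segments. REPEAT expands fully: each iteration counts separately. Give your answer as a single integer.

Answer: 3

Derivation:
Executing turtle program step by step:
Start: pos=(3,0), heading=225, pen down
RT 45: heading 225 -> 180
FD 11: (3,0) -> (-8,0) [heading=180, draw]
PD: pen down
LT 45: heading 180 -> 225
BK 16: (-8,0) -> (3.314,11.314) [heading=225, draw]
RT 180: heading 225 -> 45
FD 10: (3.314,11.314) -> (10.385,18.385) [heading=45, draw]
PU: pen up
Final: pos=(10.385,18.385), heading=45, 3 segment(s) drawn
Segments drawn: 3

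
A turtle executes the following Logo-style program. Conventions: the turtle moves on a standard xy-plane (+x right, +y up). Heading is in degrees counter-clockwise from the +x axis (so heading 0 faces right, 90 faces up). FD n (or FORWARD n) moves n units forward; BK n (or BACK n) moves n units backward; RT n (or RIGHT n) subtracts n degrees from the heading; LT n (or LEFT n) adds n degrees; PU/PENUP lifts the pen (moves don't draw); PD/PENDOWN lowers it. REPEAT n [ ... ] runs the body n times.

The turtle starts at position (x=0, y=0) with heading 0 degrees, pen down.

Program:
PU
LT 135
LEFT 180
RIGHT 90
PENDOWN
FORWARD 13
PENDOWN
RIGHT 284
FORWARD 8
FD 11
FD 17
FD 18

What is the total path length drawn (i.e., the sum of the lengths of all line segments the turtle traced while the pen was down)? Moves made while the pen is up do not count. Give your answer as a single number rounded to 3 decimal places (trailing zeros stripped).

Executing turtle program step by step:
Start: pos=(0,0), heading=0, pen down
PU: pen up
LT 135: heading 0 -> 135
LT 180: heading 135 -> 315
RT 90: heading 315 -> 225
PD: pen down
FD 13: (0,0) -> (-9.192,-9.192) [heading=225, draw]
PD: pen down
RT 284: heading 225 -> 301
FD 8: (-9.192,-9.192) -> (-5.072,-16.05) [heading=301, draw]
FD 11: (-5.072,-16.05) -> (0.593,-25.479) [heading=301, draw]
FD 17: (0.593,-25.479) -> (9.349,-40.05) [heading=301, draw]
FD 18: (9.349,-40.05) -> (18.62,-55.479) [heading=301, draw]
Final: pos=(18.62,-55.479), heading=301, 5 segment(s) drawn

Segment lengths:
  seg 1: (0,0) -> (-9.192,-9.192), length = 13
  seg 2: (-9.192,-9.192) -> (-5.072,-16.05), length = 8
  seg 3: (-5.072,-16.05) -> (0.593,-25.479), length = 11
  seg 4: (0.593,-25.479) -> (9.349,-40.05), length = 17
  seg 5: (9.349,-40.05) -> (18.62,-55.479), length = 18
Total = 67

Answer: 67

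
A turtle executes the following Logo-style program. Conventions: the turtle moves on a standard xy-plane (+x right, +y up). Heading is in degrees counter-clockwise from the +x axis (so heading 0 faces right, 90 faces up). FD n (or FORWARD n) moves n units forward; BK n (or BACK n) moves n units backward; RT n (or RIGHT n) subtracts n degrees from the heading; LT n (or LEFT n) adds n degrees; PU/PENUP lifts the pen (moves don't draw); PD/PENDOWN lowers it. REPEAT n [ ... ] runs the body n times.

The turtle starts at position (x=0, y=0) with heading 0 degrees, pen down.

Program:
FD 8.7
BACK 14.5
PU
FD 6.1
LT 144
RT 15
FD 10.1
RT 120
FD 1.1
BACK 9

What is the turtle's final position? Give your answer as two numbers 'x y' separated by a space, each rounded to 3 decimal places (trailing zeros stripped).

Answer: -13.859 6.613

Derivation:
Executing turtle program step by step:
Start: pos=(0,0), heading=0, pen down
FD 8.7: (0,0) -> (8.7,0) [heading=0, draw]
BK 14.5: (8.7,0) -> (-5.8,0) [heading=0, draw]
PU: pen up
FD 6.1: (-5.8,0) -> (0.3,0) [heading=0, move]
LT 144: heading 0 -> 144
RT 15: heading 144 -> 129
FD 10.1: (0.3,0) -> (-6.056,7.849) [heading=129, move]
RT 120: heading 129 -> 9
FD 1.1: (-6.056,7.849) -> (-4.97,8.021) [heading=9, move]
BK 9: (-4.97,8.021) -> (-13.859,6.613) [heading=9, move]
Final: pos=(-13.859,6.613), heading=9, 2 segment(s) drawn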